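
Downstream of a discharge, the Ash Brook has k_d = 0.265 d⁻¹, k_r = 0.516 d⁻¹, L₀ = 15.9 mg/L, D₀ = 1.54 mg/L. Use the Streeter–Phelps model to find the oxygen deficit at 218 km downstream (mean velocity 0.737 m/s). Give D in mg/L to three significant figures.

Travel time t = x/v = 218 km / (0.737 m/s) = 218000 m / 0.737 m/s = 295800 s = 3.424 d.
k_d L₀/(k_r−k_d) = 0.265×15.9/(0.516−0.265) = 4.214/0.2510 = 16.79 mg/L.
e^(−k_d t) = e^(−0.265×3.424) = 0.4036; e^(−k_r t) = e^(−0.516×3.424) = 0.1709.
D = 16.79 × (0.4036 − 0.1709) + 1.54 × 0.1709 = 3.907 + 0.2632 = 4.170 mg/L.

D ≈ 4.17 mg/L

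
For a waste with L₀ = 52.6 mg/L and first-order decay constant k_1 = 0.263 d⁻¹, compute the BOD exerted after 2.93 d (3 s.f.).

y ≈ 28.3 mg/L

y_t = L₀(1 − e^(−k_1 t)) = 52.6 × (1 − e^(−0.263×2.93))
= 52.6 × (1 − 0.4627) = 52.6 × 0.5373 = 28.26 mg/L.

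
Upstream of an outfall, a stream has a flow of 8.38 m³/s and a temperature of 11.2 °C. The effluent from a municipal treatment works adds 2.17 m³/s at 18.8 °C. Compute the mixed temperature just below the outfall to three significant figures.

12.8 °C

Flow-weighted mixing: C = (Q_r C_r + Q_w C_w)/(Q_r + Q_w)
= (8.38×11.2 + 2.17×18.8)/(8.38 + 2.17) = 134.7/10.55 = 12.76 °C.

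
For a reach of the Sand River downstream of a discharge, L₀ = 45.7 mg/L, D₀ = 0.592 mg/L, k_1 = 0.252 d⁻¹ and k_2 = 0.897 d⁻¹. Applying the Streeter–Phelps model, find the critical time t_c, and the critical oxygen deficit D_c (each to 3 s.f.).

t_c = [1/(k_2−k_1)] ln[(k_2/k_1)(1 − D₀(k_2−k_1)/(k_1 L₀))]
= [1/(0.897−0.252)] ln[(0.897/0.252)(1 − 0.592×0.6450/(0.252×45.7))]
= (1/0.6450) ln[3.560 × 0.9668] = 1.550 × ln(3.442) = 1.550 × 1.236 = 1.916 d.
D_c = (k_1/k_2) L₀ e^(−k_1 t_c) = (0.252/0.897) × 45.7 × e^(−0.252×1.916) = 0.2809 × 45.7 × 0.6170 = 7.922 mg/L.

t_c ≈ 1.92 d; D_c ≈ 7.92 mg/L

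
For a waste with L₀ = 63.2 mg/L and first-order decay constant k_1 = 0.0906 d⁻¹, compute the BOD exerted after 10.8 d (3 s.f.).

y ≈ 39.4 mg/L

y_t = L₀(1 − e^(−k_1 t)) = 63.2 × (1 − e^(−0.0906×10.8))
= 63.2 × (1 − 0.3759) = 63.2 × 0.6241 = 39.44 mg/L.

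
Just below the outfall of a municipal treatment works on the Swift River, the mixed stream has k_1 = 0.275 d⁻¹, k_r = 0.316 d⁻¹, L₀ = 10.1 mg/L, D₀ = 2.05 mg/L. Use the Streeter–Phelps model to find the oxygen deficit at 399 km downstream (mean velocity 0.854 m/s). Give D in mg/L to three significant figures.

Travel time t = x/v = 399 km / (0.854 m/s) = 399000 m / 0.854 m/s = 467200 s = 5.408 d.
k_1 L₀/(k_r−k_1) = 0.275×10.1/(0.316−0.275) = 2.778/0.04100 = 67.74 mg/L.
e^(−k_1 t) = e^(−0.275×5.408) = 0.2260; e^(−k_r t) = e^(−0.316×5.408) = 0.1811.
D = 67.74 × (0.2260 − 0.1811) + 2.05 × 0.1811 = 3.045 + 0.3712 = 3.416 mg/L.

D ≈ 3.42 mg/L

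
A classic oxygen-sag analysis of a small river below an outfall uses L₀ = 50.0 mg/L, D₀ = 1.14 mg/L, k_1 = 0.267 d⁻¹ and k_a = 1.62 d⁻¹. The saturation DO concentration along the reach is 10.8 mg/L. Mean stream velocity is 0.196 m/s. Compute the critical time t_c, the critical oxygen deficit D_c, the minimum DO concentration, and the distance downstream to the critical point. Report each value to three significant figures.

With k_a/k_1 = 6.067 and 1 − D₀(k_a−k_1)/(k_1 L₀) = 0.8845,
t_c = ln(6.067 × 0.8845) / (1.62 − 0.267) = ln(5.366) / 1.353 = 1.680/1.353 = 1.242 d.
L(t_c) = L₀ e^(−k_1 t_c) = 50.0 × 0.7178 = 35.89 mg/L, and at the critical point k_a D_c = k_1 L, so D_c = (0.267/1.62) × 35.89 = 5.915 mg/L.
Minimum DO = C_s − D_c = 10.8 − 5.915 = 4.885 mg/L.
x_c = v t_c = 0.196 m/s × 1.242 d × 86400 s/d = 21030 m ≈ 21.0 km.

t_c ≈ 1.24 d; D_c ≈ 5.92 mg/L; min DO ≈ 4.88 mg/L; x_c ≈ 21.0 km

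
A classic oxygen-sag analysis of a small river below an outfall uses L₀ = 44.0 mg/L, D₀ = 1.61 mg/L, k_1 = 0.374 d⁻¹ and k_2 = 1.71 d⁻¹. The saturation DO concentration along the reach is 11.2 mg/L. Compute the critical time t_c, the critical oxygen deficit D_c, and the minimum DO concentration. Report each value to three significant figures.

With k_2/k_1 = 4.572 and 1 − D₀(k_2−k_1)/(k_1 L₀) = 0.8693,
t_c = ln(4.572 × 0.8693) / (1.71 − 0.374) = ln(3.975) / 1.336 = 1.380/1.336 = 1.033 d.
L(t_c) = L₀ e^(−k_1 t_c) = 44.0 × 0.6796 = 29.90 mg/L, and at the critical point k_2 D_c = k_1 L, so D_c = (0.374/1.71) × 29.90 = 6.540 mg/L.
Minimum DO = C_s − D_c = 11.2 − 6.540 = 4.660 mg/L.

t_c ≈ 1.03 d; D_c ≈ 6.54 mg/L; min DO ≈ 4.66 mg/L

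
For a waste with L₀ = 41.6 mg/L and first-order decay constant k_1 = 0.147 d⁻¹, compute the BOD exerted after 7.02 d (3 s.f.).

y_t = L₀(1 − e^(−k_1 t)) = 41.6 × (1 − e^(−0.147×7.02))
= 41.6 × (1 − 0.3563) = 41.6 × 0.6437 = 26.78 mg/L.

y ≈ 26.8 mg/L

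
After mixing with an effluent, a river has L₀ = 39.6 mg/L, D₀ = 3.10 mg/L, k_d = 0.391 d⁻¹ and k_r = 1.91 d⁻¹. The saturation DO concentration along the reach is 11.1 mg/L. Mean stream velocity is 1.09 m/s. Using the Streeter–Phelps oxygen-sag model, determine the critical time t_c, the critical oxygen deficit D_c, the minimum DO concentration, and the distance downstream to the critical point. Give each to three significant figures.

t_c ≈ 0.806 d; D_c ≈ 5.92 mg/L; min DO ≈ 5.18 mg/L; x_c ≈ 75.9 km

At the critical point dD/dt = 0, so k_d L₀ e^(−k_d t) = k_r D. Substituting D(t) from the Streeter–Phelps equation and solving for t gives
t_c = ln[(k_r/k_d)(1 − D₀(k_r−k_d)/(k_d L₀))] / (k_r−k_d).
Here k_r−k_d = 1.519 d⁻¹ and 1 − D₀(k_r−k_d)/(k_d L₀) = 1 − 3.10×1.519/(0.391×39.6) = 0.6959, so
t_c = ln(4.885 × 0.6959) / 1.519 = 1.224 / 1.519 = 0.8055 d.
L(t_c) = L₀ e^(−k_d t_c) = 39.6 × 0.7298 = 28.90 mg/L, and at the critical point k_r D_c = k_d L, so D_c = (0.391/1.91) × 28.90 = 5.916 mg/L.
Minimum DO = C_s − D_c = 11.1 − 5.916 = 5.184 mg/L.
x_c = v t_c = 1.09 m/s × 0.8055 d × 86400 s/d = 75860 m ≈ 75.9 km.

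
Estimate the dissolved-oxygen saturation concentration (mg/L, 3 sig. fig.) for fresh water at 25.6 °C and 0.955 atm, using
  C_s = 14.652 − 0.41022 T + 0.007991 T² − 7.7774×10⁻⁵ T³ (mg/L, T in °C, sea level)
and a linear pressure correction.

At sea level: C_s = 14.652 − 0.41022×25.6 + 0.007991×25.6² − 7.7774×10⁻⁵×25.6³ = 8.083 mg/L.
Pressure correction: C_s' = 8.083 × 0.955 = 7.719 mg/L.

C_s ≈ 7.72 mg/L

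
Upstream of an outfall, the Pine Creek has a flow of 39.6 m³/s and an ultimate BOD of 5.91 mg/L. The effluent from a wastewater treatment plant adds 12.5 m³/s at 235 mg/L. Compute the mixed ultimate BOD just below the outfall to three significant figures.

Flow-weighted mixing: C = (Q_r C_r + Q_w C_w)/(Q_r + Q_w)
= (39.6×5.91 + 12.5×235)/(39.6 + 12.5) = 3172/52.10 = 60.87 mg/L.

60.9 mg/L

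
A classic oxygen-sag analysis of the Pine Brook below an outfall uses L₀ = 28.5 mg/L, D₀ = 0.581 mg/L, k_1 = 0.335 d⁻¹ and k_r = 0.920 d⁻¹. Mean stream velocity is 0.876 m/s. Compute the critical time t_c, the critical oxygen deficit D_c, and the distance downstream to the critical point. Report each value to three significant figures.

t_c ≈ 1.66 d; D_c ≈ 5.94 mg/L; x_c ≈ 126 km

t_c = [1/(k_r−k_1)] ln[(k_r/k_1)(1 − D₀(k_r−k_1)/(k_1 L₀))]
= [1/(0.920−0.335)] ln[(0.920/0.335)(1 − 0.581×0.5850/(0.335×28.5))]
= (1/0.5850) ln[2.746 × 0.9644] = 1.709 × ln(2.649) = 1.709 × 0.9740 = 1.665 d.
L(t_c) = L₀ e^(−k_1 t_c) = 28.5 × 0.5725 = 16.32 mg/L, and at the critical point k_r D_c = k_1 L, so D_c = (0.335/0.920) × 16.32 = 5.941 mg/L.
x_c = v t_c = 0.876 m/s × 1.665 d × 86400 s/d = 126000 m ≈ 126 km.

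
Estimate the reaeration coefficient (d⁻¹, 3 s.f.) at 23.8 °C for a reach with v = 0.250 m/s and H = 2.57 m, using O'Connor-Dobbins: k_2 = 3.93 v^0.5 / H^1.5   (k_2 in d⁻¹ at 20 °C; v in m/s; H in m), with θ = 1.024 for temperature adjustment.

k_2 ≈ 0.522 d⁻¹

k_2(20) = 3.93 × 0.250^0.5 / 2.57^1.5 = 3.93 × 0.5000 / 4.120 = 0.4769 d⁻¹.
k_2(23.8) = 0.4769 × 1.024^(23.8−20) = 0.4769 × 1.094 = 0.5219 d⁻¹.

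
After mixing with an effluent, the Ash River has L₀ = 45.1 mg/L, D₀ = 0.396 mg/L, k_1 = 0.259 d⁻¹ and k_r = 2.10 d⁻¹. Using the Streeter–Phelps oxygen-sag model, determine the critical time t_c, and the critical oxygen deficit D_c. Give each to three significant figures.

t_c = [1/(k_r−k_1)] ln[(k_r/k_1)(1 − D₀(k_r−k_1)/(k_1 L₀))]
= [1/(2.10−0.259)] ln[(2.10/0.259)(1 − 0.396×1.841/(0.259×45.1))]
= (1/1.841) ln[8.108 × 0.9376] = 0.5432 × ln(7.602) = 0.5432 × 2.028 = 1.102 d.
D_c = (k_1/k_r) L₀ e^(−k_1 t_c) = (0.259/2.10) × 45.1 × e^(−0.259×1.102) = 0.1233 × 45.1 × 0.7517 = 4.181 mg/L.

t_c ≈ 1.10 d; D_c ≈ 4.18 mg/L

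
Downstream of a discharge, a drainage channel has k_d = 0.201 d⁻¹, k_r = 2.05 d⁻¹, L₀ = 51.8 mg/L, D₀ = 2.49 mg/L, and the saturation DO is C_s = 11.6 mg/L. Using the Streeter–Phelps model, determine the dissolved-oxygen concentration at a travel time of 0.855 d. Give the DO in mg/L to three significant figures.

DO ≈ 7.40 mg/L

k_d L₀/(k_r−k_d) = 0.201×51.8/(2.05−0.201) = 10.41/1.849 = 5.631 mg/L.
e^(−k_d t) = e^(−0.201×0.8550) = 0.8421; e^(−k_r t) = e^(−2.05×0.8550) = 0.1733.
D = 5.631 × (0.8421 − 0.1733) + 2.49 × 0.1733 = 3.766 + 0.4315 = 4.198 mg/L.
DO = C_s − D = 11.6 − 4.198 = 7.402 mg/L.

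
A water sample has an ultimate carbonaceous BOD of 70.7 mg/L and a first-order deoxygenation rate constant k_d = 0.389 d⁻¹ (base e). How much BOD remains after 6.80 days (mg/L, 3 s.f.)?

L ≈ 5.02 mg/L

L_t = L₀ e^(−k_d t) = 70.7 × e^(−0.389×6.80) = 70.7 × 0.07099 = 5.019 mg/L.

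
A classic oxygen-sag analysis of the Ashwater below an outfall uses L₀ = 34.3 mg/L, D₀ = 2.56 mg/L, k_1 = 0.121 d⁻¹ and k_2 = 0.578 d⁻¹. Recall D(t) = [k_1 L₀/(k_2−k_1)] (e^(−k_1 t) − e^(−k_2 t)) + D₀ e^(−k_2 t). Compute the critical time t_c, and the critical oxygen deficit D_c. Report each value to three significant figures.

At the critical point dD/dt = 0, so k_1 L₀ e^(−k_1 t) = k_2 D. Substituting D(t) from the Streeter–Phelps equation and solving for t gives
t_c = ln[(k_2/k_1)(1 − D₀(k_2−k_1)/(k_1 L₀))] / (k_2−k_1).
Here k_2−k_1 = 0.4570 d⁻¹ and 1 − D₀(k_2−k_1)/(k_1 L₀) = 1 − 2.56×0.4570/(0.121×34.3) = 0.7181, so
t_c = ln(4.777 × 0.7181) / 0.4570 = 1.233 / 0.4570 = 2.697 d.
L(t_c) = L₀ e^(−k_1 t_c) = 34.3 × 0.7215 = 24.75 mg/L, and at the critical point k_2 D_c = k_1 L, so D_c = (0.121/0.578) × 24.75 = 5.181 mg/L.

t_c ≈ 2.70 d; D_c ≈ 5.18 mg/L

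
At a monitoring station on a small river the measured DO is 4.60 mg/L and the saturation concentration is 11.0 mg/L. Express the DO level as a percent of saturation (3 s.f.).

41.8 % saturation

% saturation = C/C_s × 100 = 4.60/11.0 × 100 = 41.8 %.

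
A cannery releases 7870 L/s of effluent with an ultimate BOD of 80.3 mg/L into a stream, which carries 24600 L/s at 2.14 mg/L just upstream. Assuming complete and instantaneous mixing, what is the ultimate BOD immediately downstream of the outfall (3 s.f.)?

21.1 mg/L

Flow-weighted mixing: C = (Q_r C_r + Q_w C_w)/(Q_r + Q_w)
= (24600×2.14 + 7870×80.3)/(24600 + 7870) = 684600/32470 = 21.08 mg/L.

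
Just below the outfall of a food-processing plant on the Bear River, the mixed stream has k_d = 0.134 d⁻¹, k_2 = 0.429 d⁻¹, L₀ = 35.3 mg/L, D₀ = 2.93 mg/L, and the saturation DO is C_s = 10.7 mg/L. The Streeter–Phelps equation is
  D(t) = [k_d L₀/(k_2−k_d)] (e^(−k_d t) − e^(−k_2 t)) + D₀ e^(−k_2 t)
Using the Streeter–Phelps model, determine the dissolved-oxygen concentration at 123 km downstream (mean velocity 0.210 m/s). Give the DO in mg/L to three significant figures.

Travel time t = x/v = 123 km / (0.210 m/s) = 123000 m / 0.210 m/s = 585700 s = 6.779 d.
k_d L₀/(k_2−k_d) = 0.134×35.3/(0.429−0.134) = 4.730/0.2950 = 16.03 mg/L.
e^(−k_d t) = e^(−0.134×6.779) = 0.4032; e^(−k_2 t) = e^(−0.429×6.779) = 0.05457.
D = 16.03 × (0.4032 − 0.05457) + 2.93 × 0.05457 = 5.590 + 0.1599 = 5.750 mg/L.
DO = C_s − D = 10.7 − 5.750 = 4.950 mg/L.

DO ≈ 4.95 mg/L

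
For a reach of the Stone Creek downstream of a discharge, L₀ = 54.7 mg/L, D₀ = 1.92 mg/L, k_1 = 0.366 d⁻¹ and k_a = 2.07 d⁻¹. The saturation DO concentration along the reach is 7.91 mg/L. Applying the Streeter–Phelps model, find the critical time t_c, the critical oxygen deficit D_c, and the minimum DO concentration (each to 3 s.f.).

t_c ≈ 0.912 d; D_c ≈ 6.93 mg/L; min DO ≈ 0.983 mg/L

t_c = [1/(k_a−k_1)] ln[(k_a/k_1)(1 − D₀(k_a−k_1)/(k_1 L₀))]
= [1/(2.07−0.366)] ln[(2.07/0.366)(1 − 1.92×1.704/(0.366×54.7))]
= (1/1.704) ln[5.656 × 0.8366] = 0.5869 × ln(4.731) = 0.5869 × 1.554 = 0.9121 d.
L(t_c) = L₀ e^(−k_1 t_c) = 54.7 × 0.7162 = 39.17 mg/L, and at the critical point k_a D_c = k_1 L, so D_c = (0.366/2.07) × 39.17 = 6.927 mg/L.
Minimum DO = C_s − D_c = 7.91 − 6.927 = 0.9835 mg/L.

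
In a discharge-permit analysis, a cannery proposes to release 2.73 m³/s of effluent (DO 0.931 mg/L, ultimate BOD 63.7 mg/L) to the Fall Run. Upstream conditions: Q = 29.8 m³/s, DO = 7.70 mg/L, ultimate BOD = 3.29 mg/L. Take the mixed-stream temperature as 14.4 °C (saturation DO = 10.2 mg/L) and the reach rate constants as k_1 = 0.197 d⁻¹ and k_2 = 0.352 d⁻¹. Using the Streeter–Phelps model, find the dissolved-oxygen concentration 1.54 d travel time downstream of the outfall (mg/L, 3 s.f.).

DO ≈ 6.75 mg/L

Mixed DO = (29.8×7.70 + 2.73×0.931)/(29.8+2.73) = 232.0/32.53 = 7.132 mg/L.
Mixed L₀ = (29.8×3.29 + 2.73×63.7)/(32.53) = 271.9/32.53 = 8.360 mg/L.
Initial deficit D₀ = C_s − DO₀ = 10.2 − 7.132 = 3.068 mg/L.
D(1.54) = [0.197×8.360/(0.352−0.197)](e^(−0.197×1.54) − e^(−0.352×1.54)) + 3.068 e^(−0.352×1.54)
= 10.62 × (0.7383 − 0.5815) + 3.068 × 0.5815 = 3.450 mg/L.
DO = 10.2 − 3.450 = 6.750 mg/L.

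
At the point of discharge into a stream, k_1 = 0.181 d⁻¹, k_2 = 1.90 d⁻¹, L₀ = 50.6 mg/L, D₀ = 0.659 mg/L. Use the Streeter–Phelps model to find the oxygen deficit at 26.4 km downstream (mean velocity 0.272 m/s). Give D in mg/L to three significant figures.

Travel time t = x/v = 26.4 km / (0.272 m/s) = 26400 m / 0.272 m/s = 97060 s = 1.123 d.
k_1 L₀/(k_2−k_1) = 0.181×50.6/(1.90−0.181) = 9.159/1.719 = 5.328 mg/L.
e^(−k_1 t) = e^(−0.181×1.123) = 0.8160; e^(−k_2 t) = e^(−1.90×1.123) = 0.1183.
D = 5.328 × (0.8160 − 0.1183) + 0.659 × 0.1183 = 3.717 + 0.07797 = 3.795 mg/L.

D ≈ 3.80 mg/L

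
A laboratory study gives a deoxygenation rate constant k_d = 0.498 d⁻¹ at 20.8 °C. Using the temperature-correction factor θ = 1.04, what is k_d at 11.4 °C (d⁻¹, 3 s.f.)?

k_d(T₂) = k_d(T₁) · θ^(T₂−T₁) = 0.498 × 1.04^(11.4−20.8)
= 0.498 × 1.04^-9.40 = 0.498 × 0.6917 = 0.3444 d⁻¹.

k_d ≈ 0.344 d⁻¹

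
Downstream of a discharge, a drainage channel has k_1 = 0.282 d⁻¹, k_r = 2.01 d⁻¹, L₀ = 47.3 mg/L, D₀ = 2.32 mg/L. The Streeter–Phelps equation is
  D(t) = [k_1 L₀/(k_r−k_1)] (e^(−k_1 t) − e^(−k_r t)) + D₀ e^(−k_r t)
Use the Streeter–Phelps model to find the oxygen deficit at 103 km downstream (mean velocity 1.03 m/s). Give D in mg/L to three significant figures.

D ≈ 5.04 mg/L

Travel time t = x/v = 103 km / (1.03 m/s) = 103000 m / 1.03 m/s = 100000 s = 1.157 d.
k_1 L₀/(k_r−k_1) = 0.282×47.3/(2.01−0.282) = 13.34/1.728 = 7.719 mg/L.
e^(−k_1 t) = e^(−0.282×1.157) = 0.7215; e^(−k_r t) = e^(−2.01×1.157) = 0.09765.
D = 7.719 × (0.7215 − 0.09765) + 2.32 × 0.09765 = 4.816 + 0.2265 = 5.042 mg/L.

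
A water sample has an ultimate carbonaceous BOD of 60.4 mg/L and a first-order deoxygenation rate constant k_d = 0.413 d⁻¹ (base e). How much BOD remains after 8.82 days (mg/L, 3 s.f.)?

L_t = L₀ e^(−k_d t) = 60.4 × e^(−0.413×8.82) = 60.4 × 0.02618 = 1.581 mg/L.

L ≈ 1.58 mg/L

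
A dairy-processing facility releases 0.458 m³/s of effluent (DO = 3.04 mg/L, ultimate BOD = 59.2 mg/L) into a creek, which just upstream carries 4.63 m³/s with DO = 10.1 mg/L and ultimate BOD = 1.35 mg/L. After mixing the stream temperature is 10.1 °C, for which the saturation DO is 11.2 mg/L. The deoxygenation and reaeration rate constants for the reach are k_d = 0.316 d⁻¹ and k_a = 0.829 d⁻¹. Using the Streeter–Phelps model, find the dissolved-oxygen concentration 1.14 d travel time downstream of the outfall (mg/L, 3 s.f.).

DO ≈ 9.28 mg/L

Mixed DO = (4.63×10.1 + 0.458×3.04)/(4.63+0.458) = 48.16/5.088 = 9.464 mg/L.
Mixed L₀ = (4.63×1.35 + 0.458×59.2)/(5.088) = 33.36/5.088 = 6.557 mg/L.
Initial deficit D₀ = C_s − DO₀ = 11.2 − 9.464 = 1.736 mg/L.
D(1.14) = [0.316×6.557/(0.829−0.316)](e^(−0.316×1.14) − e^(−0.829×1.14)) + 1.736 e^(−0.829×1.14)
= 4.039 × (0.6975 − 0.3887) + 1.736 × 0.3887 = 1.922 mg/L.
DO = 11.2 − 1.922 = 9.278 mg/L.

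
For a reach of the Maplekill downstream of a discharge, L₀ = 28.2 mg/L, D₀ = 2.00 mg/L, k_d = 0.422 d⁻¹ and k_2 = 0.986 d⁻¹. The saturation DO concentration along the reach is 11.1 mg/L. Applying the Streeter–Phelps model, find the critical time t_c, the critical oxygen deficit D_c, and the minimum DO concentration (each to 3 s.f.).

t_c ≈ 1.33 d; D_c ≈ 6.89 mg/L; min DO ≈ 4.21 mg/L

At the critical point dD/dt = 0, so k_d L₀ e^(−k_d t) = k_2 D. Substituting D(t) from the Streeter–Phelps equation and solving for t gives
t_c = ln[(k_2/k_d)(1 − D₀(k_2−k_d)/(k_d L₀))] / (k_2−k_d).
Here k_2−k_d = 0.5640 d⁻¹ and 1 − D₀(k_2−k_d)/(k_d L₀) = 1 − 2.00×0.5640/(0.422×28.2) = 0.9052, so
t_c = ln(2.336 × 0.9052) / 0.5640 = 0.7491 / 0.5640 = 1.328 d.
L(t_c) = L₀ e^(−k_d t_c) = 28.2 × 0.5709 = 16.10 mg/L, and at the critical point k_2 D_c = k_d L, so D_c = (0.422/0.986) × 16.10 = 6.891 mg/L.
Minimum DO = C_s − D_c = 11.1 − 6.891 = 4.209 mg/L.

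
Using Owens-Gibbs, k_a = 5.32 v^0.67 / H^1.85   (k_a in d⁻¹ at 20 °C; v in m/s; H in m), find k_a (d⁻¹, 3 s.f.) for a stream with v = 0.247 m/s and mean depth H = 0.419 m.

k_a = 5.32 × 0.247^0.67 / 0.419^1.85 = 5.32 × 0.3918 / 0.2000 = 10.42 d⁻¹.

k_a ≈ 10.4 d⁻¹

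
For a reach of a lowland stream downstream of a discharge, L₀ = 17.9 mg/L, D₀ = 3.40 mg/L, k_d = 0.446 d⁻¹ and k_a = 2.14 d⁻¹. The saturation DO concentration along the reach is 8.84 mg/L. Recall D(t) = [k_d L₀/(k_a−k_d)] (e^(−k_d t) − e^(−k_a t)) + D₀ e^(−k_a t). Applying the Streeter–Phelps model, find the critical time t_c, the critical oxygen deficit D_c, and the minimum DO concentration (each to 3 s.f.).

t_c = [1/(k_a−k_d)] ln[(k_a/k_d)(1 − D₀(k_a−k_d)/(k_d L₀))]
= [1/(2.14−0.446)] ln[(2.14/0.446)(1 − 3.40×1.694/(0.446×17.9))]
= (1/1.694) ln[4.798 × 0.2786] = 0.5903 × ln(1.337) = 0.5903 × 0.2901 = 0.1712 d.
D_c = (k_d/k_a) L₀ e^(−k_d t_c) = (0.446/2.14) × 17.9 × e^(−0.446×0.1712) = 0.2084 × 17.9 × 0.9265 = 3.456 mg/L.
Minimum DO = C_s − D_c = 8.84 − 3.456 = 5.384 mg/L.

t_c ≈ 0.171 d; D_c ≈ 3.46 mg/L; min DO ≈ 5.38 mg/L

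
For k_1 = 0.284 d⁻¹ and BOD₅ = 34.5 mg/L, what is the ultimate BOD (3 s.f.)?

BOD₅ = L₀(1 − e^(−5k_1)) ⇒ L₀ = BOD₅ / (1 − e^(−5×0.284))
= 34.5 / (1 − 0.2417) = 34.5 / 0.7583 = 45.50 mg/L.

L₀ ≈ 45.5 mg/L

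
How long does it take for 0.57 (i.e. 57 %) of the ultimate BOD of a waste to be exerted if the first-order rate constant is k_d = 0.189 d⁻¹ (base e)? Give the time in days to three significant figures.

t ≈ 4.47 d

y/L₀ = 1 − e^(−k_d t) = 0.57 ⇒ e^(−k_d t) = 0.430
t = −ln(0.430) / 0.189 = 0.8440 / 0.189 = 4.465 d.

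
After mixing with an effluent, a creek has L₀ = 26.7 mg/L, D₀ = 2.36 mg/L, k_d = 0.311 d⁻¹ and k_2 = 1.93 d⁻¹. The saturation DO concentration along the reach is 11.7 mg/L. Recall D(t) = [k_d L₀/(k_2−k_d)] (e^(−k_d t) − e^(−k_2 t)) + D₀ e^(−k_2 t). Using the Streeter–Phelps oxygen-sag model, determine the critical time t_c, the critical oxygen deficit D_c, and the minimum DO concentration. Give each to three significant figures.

t_c = [1/(k_2−k_d)] ln[(k_2/k_d)(1 − D₀(k_2−k_d)/(k_d L₀))]
= [1/(1.93−0.311)] ln[(1.93/0.311)(1 − 2.36×1.619/(0.311×26.7))]
= (1/1.619) ln[6.206 × 0.5399] = 0.6177 × ln(3.350) = 0.6177 × 1.209 = 0.7468 d.
L(t_c) = L₀ e^(−k_d t_c) = 26.7 × 0.7927 = 21.17 mg/L, and at the critical point k_2 D_c = k_d L, so D_c = (0.311/1.93) × 21.17 = 3.411 mg/L.
Minimum DO = C_s − D_c = 11.7 − 3.411 = 8.289 mg/L.

t_c ≈ 0.747 d; D_c ≈ 3.41 mg/L; min DO ≈ 8.29 mg/L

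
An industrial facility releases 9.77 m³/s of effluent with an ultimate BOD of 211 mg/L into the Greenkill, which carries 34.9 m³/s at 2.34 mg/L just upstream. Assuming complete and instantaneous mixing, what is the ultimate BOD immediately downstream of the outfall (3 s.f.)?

48.0 mg/L

Flow-weighted mixing: C = (Q_r C_r + Q_w C_w)/(Q_r + Q_w)
= (34.9×2.34 + 9.77×211)/(34.9 + 9.77) = 2143/44.67 = 47.98 mg/L.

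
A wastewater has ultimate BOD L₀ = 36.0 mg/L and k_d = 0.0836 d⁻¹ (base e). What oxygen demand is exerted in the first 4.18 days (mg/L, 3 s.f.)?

y_t = L₀(1 − e^(−k_d t)) = 36.0 × (1 − e^(−0.0836×4.18))
= 36.0 × (1 − 0.7051) = 36.0 × 0.2949 = 10.62 mg/L.

y ≈ 10.6 mg/L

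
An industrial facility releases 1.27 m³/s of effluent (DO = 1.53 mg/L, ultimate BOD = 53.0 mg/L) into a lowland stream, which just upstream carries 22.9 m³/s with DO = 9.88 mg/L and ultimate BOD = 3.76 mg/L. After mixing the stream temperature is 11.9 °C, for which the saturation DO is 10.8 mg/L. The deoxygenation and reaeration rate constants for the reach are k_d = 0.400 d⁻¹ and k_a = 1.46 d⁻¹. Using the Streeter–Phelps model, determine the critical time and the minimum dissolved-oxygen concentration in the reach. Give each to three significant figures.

Mixed DO = (22.9×9.88 + 1.27×1.53)/(22.9+1.27) = 228.2/24.17 = 9.441 mg/L.
Mixed L₀ = (22.9×3.76 + 1.27×53.0)/(24.17) = 153.4/24.17 = 6.347 mg/L.
Initial deficit D₀ = C_s − DO₀ = 10.8 − 9.441 = 1.359 mg/L.
t_c = (1/1.060) ln[(1.46/0.400)(1 − 1.359×1.060/(0.400×6.347))] = 0.9434 × ln(1.579) = 0.4312 d.
D_c = (0.400/1.46) × 6.347 × e^(−0.400×0.4312) = 0.2740 × 6.347 × 0.8416 = 1.463 mg/L.
Minimum DO = 10.8 − 1.463 = 9.337 mg/L.

t_c ≈ 0.431 d; minimum DO ≈ 9.34 mg/L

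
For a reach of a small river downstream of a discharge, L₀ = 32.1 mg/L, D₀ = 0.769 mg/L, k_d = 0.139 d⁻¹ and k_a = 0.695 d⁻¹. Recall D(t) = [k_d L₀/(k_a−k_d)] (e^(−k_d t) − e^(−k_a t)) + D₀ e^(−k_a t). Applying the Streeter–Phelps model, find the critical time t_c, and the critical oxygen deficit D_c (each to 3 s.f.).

t_c = [1/(k_a−k_d)] ln[(k_a/k_d)(1 − D₀(k_a−k_d)/(k_d L₀))]
= [1/(0.695−0.139)] ln[(0.695/0.139)(1 − 0.769×0.5560/(0.139×32.1))]
= (1/0.5560) ln[5.000 × 0.9042] = 1.799 × ln(4.521) = 1.799 × 1.509 = 2.713 d.
L(t_c) = L₀ e^(−k_d t_c) = 32.1 × 0.6858 = 22.01 mg/L, and at the critical point k_a D_c = k_d L, so D_c = (0.139/0.695) × 22.01 = 4.403 mg/L.

t_c ≈ 2.71 d; D_c ≈ 4.40 mg/L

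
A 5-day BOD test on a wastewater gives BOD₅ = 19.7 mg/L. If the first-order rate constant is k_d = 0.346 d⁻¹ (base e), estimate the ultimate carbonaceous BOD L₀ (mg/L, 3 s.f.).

BOD₅ = L₀(1 − e^(−5k_d)) ⇒ L₀ = BOD₅ / (1 − e^(−5×0.346))
= 19.7 / (1 − 0.1773) = 19.7 / 0.8227 = 23.95 mg/L.

L₀ ≈ 23.9 mg/L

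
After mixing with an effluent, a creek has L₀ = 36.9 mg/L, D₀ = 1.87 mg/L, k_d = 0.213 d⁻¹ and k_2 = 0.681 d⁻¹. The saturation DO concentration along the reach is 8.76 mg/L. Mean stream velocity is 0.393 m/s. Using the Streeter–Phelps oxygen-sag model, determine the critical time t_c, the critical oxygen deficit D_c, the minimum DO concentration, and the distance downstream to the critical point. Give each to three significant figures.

At the critical point dD/dt = 0, so k_d L₀ e^(−k_d t) = k_2 D. Substituting D(t) from the Streeter–Phelps equation and solving for t gives
t_c = ln[(k_2/k_d)(1 − D₀(k_2−k_d)/(k_d L₀))] / (k_2−k_d).
Here k_2−k_d = 0.4680 d⁻¹ and 1 − D₀(k_2−k_d)/(k_d L₀) = 1 − 1.87×0.4680/(0.213×36.9) = 0.8887, so
t_c = ln(3.197 × 0.8887) / 0.4680 = 1.044 / 0.4680 = 2.231 d.
L(t_c) = L₀ e^(−k_d t_c) = 36.9 × 0.6217 = 22.94 mg/L, and at the critical point k_2 D_c = k_d L, so D_c = (0.213/0.681) × 22.94 = 7.176 mg/L.
Minimum DO = C_s − D_c = 8.76 − 7.176 = 1.584 mg/L.
x_c = v t_c = 0.393 m/s × 2.231 d × 86400 s/d = 75760 m ≈ 75.8 km.

t_c ≈ 2.23 d; D_c ≈ 7.18 mg/L; min DO ≈ 1.58 mg/L; x_c ≈ 75.8 km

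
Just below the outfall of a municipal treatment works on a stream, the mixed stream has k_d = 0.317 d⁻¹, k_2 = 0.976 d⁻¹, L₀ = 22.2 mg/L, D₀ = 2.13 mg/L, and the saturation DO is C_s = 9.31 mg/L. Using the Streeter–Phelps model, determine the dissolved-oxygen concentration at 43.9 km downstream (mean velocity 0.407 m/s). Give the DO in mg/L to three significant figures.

DO ≈ 4.65 mg/L

Travel time t = x/v = 43.9 km / (0.407 m/s) = 43900 m / 0.407 m/s = 107900 s = 1.248 d.
k_d L₀/(k_2−k_d) = 0.317×22.2/(0.976−0.317) = 7.037/0.6590 = 10.68 mg/L.
e^(−k_d t) = e^(−0.317×1.248) = 0.6732; e^(−k_2 t) = e^(−0.976×1.248) = 0.2957.
D = 10.68 × (0.6732 − 0.2957) + 2.13 × 0.2957 = 4.031 + 0.6298 = 4.661 mg/L.
DO = C_s − D = 9.31 − 4.661 = 4.649 mg/L.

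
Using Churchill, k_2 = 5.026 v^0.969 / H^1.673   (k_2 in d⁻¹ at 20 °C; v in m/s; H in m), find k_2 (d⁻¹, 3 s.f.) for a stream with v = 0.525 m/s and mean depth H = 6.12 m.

k_2 ≈ 0.130 d⁻¹

k_2 = 5.026 × 0.525^0.969 / 6.12^1.673 = 5.026 × 0.5356 / 20.71 = 0.1300 d⁻¹.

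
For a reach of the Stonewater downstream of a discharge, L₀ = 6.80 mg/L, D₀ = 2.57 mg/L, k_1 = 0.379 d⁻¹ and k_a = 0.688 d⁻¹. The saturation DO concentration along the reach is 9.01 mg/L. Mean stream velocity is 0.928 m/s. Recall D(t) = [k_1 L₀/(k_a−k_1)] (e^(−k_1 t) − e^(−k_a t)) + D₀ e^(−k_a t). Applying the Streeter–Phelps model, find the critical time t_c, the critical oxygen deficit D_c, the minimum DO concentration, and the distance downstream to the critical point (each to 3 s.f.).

t_c = [1/(k_a−k_1)] ln[(k_a/k_1)(1 − D₀(k_a−k_1)/(k_1 L₀))]
= [1/(0.688−0.379)] ln[(0.688/0.379)(1 − 2.57×0.3090/(0.379×6.80))]
= (1/0.3090) ln[1.815 × 0.6919] = 3.236 × ln(1.256) = 3.236 × 0.2279 = 0.7375 d.
D_c = (k_1/k_a) L₀ e^(−k_1 t_c) = (0.379/0.688) × 6.80 × e^(−0.379×0.7375) = 0.5509 × 6.80 × 0.7562 = 2.832 mg/L.
Minimum DO = C_s − D_c = 9.01 − 2.832 = 6.178 mg/L.
x_c = v t_c = 0.928 m/s × 0.7375 d × 86400 s/d = 59130 m ≈ 59.1 km.

t_c ≈ 0.737 d; D_c ≈ 2.83 mg/L; min DO ≈ 6.18 mg/L; x_c ≈ 59.1 km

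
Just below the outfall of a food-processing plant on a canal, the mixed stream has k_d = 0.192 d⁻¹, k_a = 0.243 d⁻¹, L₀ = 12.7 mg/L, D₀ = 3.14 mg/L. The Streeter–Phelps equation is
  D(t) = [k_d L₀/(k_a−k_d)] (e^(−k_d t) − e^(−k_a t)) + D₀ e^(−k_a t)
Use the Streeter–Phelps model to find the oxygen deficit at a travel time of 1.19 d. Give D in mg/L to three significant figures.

k_d L₀/(k_a−k_d) = 0.192×12.7/(0.243−0.192) = 2.438/0.05100 = 47.81 mg/L.
e^(−k_d t) = e^(−0.192×1.190) = 0.7957; e^(−k_a t) = e^(−0.243×1.190) = 0.7489.
D = 47.81 × (0.7957 − 0.7489) + 3.14 × 0.7489 = 2.240 + 2.351 = 4.592 mg/L.

D ≈ 4.59 mg/L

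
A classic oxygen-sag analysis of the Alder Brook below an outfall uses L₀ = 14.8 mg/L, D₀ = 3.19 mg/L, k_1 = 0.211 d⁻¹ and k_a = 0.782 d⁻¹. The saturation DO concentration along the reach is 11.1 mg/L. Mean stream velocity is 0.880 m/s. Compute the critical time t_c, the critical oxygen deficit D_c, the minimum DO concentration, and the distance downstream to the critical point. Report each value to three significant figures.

t_c ≈ 0.761 d; D_c ≈ 3.40 mg/L; min DO ≈ 7.70 mg/L; x_c ≈ 57.9 km

With k_a/k_1 = 3.706 and 1 − D₀(k_a−k_1)/(k_1 L₀) = 0.4167,
t_c = ln(3.706 × 0.4167) / (0.782 − 0.211) = ln(1.544) / 0.5710 = 0.4346/0.5710 = 0.7612 d.
L(t_c) = L₀ e^(−k_1 t_c) = 14.8 × 0.8516 = 12.60 mg/L, and at the critical point k_a D_c = k_1 L, so D_c = (0.211/0.782) × 12.60 = 3.401 mg/L.
Minimum DO = C_s − D_c = 11.1 − 3.401 = 7.699 mg/L.
x_c = v t_c = 0.880 m/s × 0.7612 d × 86400 s/d = 57870 m ≈ 57.9 km.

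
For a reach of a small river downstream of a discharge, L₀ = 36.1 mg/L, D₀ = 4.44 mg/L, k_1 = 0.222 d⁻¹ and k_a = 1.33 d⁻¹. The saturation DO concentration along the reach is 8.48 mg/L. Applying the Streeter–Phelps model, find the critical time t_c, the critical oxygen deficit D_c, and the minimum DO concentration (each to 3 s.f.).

At the critical point dD/dt = 0, so k_1 L₀ e^(−k_1 t) = k_a D. Substituting D(t) from the Streeter–Phelps equation and solving for t gives
t_c = ln[(k_a/k_1)(1 − D₀(k_a−k_1)/(k_1 L₀))] / (k_a−k_1).
Here k_a−k_1 = 1.108 d⁻¹ and 1 − D₀(k_a−k_1)/(k_1 L₀) = 1 − 4.44×1.108/(0.222×36.1) = 0.3861, so
t_c = ln(5.991 × 0.3861) / 1.108 = 0.8387 / 1.108 = 0.7570 d.
D_c = (k_1/k_a) L₀ e^(−k_1 t_c) = (0.222/1.33) × 36.1 × e^(−0.222×0.7570) = 0.1669 × 36.1 × 0.8453 = 5.094 mg/L.
Minimum DO = C_s − D_c = 8.48 − 5.094 = 3.386 mg/L.

t_c ≈ 0.757 d; D_c ≈ 5.09 mg/L; min DO ≈ 3.39 mg/L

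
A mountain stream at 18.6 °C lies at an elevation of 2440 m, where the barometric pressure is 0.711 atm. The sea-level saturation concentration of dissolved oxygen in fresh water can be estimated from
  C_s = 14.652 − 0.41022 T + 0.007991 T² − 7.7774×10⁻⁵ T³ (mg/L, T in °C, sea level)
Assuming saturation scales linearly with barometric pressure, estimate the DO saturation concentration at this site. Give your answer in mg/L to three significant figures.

At sea level: C_s = 14.652 − 0.41022×18.6 + 0.007991×18.6² − 7.7774×10⁻⁵×18.6³ = 9.286 mg/L.
Pressure correction: C_s' = 9.286 × 0.711 = 6.602 mg/L.

C_s ≈ 6.60 mg/L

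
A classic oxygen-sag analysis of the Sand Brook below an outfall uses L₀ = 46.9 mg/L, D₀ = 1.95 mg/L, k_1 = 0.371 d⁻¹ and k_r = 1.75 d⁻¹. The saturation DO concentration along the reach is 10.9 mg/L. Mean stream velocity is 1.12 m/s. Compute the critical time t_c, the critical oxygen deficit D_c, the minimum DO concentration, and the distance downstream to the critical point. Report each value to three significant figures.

At the critical point dD/dt = 0, so k_1 L₀ e^(−k_1 t) = k_r D. Substituting D(t) from the Streeter–Phelps equation and solving for t gives
t_c = ln[(k_r/k_1)(1 − D₀(k_r−k_1)/(k_1 L₀))] / (k_r−k_1).
Here k_r−k_1 = 1.379 d⁻¹ and 1 − D₀(k_r−k_1)/(k_1 L₀) = 1 − 1.95×1.379/(0.371×46.9) = 0.8455, so
t_c = ln(4.717 × 0.8455) / 1.379 = 1.383 / 1.379 = 1.003 d.
L(t_c) = L₀ e^(−k_1 t_c) = 46.9 × 0.6892 = 32.33 mg/L, and at the critical point k_r D_c = k_1 L, so D_c = (0.371/1.75) × 32.33 = 6.853 mg/L.
Minimum DO = C_s − D_c = 10.9 − 6.853 = 4.047 mg/L.
x_c = v t_c = 1.12 m/s × 1.003 d × 86400 s/d = 97070 m ≈ 97.1 km.

t_c ≈ 1.00 d; D_c ≈ 6.85 mg/L; min DO ≈ 4.05 mg/L; x_c ≈ 97.1 km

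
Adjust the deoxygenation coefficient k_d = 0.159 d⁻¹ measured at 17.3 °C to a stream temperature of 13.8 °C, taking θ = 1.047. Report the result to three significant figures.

k_d ≈ 0.135 d⁻¹

k_d(T₂) = k_d(T₁) · θ^(T₂−T₁) = 0.159 × 1.047^(13.8−17.3)
= 0.159 × 1.047^-3.50 = 0.159 × 0.8515 = 0.1354 d⁻¹.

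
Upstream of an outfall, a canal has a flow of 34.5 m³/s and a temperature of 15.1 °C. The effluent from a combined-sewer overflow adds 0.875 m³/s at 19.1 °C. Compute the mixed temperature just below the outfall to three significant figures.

15.2 °C

Flow-weighted mixing: C = (Q_r C_r + Q_w C_w)/(Q_r + Q_w)
= (34.5×15.1 + 0.875×19.1)/(34.5 + 0.875) = 537.7/35.38 = 15.20 °C.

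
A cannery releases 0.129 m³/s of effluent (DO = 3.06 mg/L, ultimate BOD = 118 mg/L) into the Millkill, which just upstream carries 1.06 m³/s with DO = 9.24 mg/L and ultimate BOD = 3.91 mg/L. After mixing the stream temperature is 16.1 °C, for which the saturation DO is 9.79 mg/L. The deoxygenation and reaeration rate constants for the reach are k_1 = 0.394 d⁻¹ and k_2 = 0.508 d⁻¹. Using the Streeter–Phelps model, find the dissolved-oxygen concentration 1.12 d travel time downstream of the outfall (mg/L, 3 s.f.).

Mixed DO = (1.06×9.24 + 0.129×3.06)/(1.06+0.129) = 10.19/1.189 = 8.570 mg/L.
Mixed L₀ = (1.06×3.91 + 0.129×118)/(1.189) = 19.37/1.189 = 16.29 mg/L.
Initial deficit D₀ = C_s − DO₀ = 9.79 − 8.570 = 1.220 mg/L.
D(1.12) = [0.394×16.29/(0.508−0.394)](e^(−0.394×1.12) − e^(−0.508×1.12)) + 1.220 e^(−0.508×1.12)
= 56.29 × (0.6432 − 0.5661) + 1.220 × 0.5661 = 5.031 mg/L.
DO = 9.79 − 5.031 = 4.759 mg/L.

DO ≈ 4.76 mg/L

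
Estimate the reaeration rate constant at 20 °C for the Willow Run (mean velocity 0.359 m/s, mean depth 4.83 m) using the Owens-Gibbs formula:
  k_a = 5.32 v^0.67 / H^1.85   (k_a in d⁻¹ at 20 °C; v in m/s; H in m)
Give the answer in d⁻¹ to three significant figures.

k_a = 5.32 × 0.359^0.67 / 4.83^1.85 = 5.32 × 0.5034 / 18.42 = 0.1454 d⁻¹.

k_a ≈ 0.145 d⁻¹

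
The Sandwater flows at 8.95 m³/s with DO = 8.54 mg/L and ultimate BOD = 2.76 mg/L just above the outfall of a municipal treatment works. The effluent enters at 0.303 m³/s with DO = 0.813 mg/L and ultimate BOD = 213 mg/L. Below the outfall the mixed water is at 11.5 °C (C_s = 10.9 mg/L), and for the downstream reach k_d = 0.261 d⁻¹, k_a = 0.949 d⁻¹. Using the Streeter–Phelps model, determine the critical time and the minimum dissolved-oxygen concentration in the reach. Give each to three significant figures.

t_c ≈ 0.0559 d; minimum DO ≈ 8.29 mg/L

Mixed DO = (8.95×8.54 + 0.303×0.813)/(8.95+0.303) = 76.68/9.253 = 8.287 mg/L.
Mixed L₀ = (8.95×2.76 + 0.303×213)/(9.253) = 89.24/9.253 = 9.645 mg/L.
Initial deficit D₀ = C_s − DO₀ = 10.9 − 8.287 = 2.613 mg/L.
t_c = (1/0.6880) ln[(0.949/0.261)(1 − 2.613×0.6880/(0.261×9.645))] = 1.453 × ln(1.039) = 0.05593 d.
D_c = (0.261/0.949) × 9.645 × e^(−0.261×0.05593) = 0.2750 × 9.645 × 0.9855 = 2.614 mg/L.
Minimum DO = 10.9 − 2.614 = 8.286 mg/L.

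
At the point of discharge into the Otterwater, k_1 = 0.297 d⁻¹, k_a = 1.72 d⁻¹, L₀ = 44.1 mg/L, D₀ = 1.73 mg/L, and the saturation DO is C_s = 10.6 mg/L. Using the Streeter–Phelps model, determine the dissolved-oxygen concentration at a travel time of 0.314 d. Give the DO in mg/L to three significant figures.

k_1 L₀/(k_a−k_1) = 0.297×44.1/(1.72−0.297) = 13.10/1.423 = 9.204 mg/L.
e^(−k_1 t) = e^(−0.297×0.3140) = 0.9110; e^(−k_a t) = e^(−1.72×0.3140) = 0.5827.
D = 9.204 × (0.9110 − 0.5827) + 1.73 × 0.5827 = 3.021 + 1.008 = 4.029 mg/L.
DO = C_s − D = 10.6 − 4.029 = 6.571 mg/L.

DO ≈ 6.57 mg/L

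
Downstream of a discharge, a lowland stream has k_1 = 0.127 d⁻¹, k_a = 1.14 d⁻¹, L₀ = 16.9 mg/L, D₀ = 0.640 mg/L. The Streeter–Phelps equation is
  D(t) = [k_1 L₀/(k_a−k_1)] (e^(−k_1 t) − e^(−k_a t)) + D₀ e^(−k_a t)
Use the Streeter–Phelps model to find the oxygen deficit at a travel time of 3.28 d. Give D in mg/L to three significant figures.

k_1 L₀/(k_a−k_1) = 0.127×16.9/(1.14−0.127) = 2.146/1.013 = 2.119 mg/L.
e^(−k_1 t) = e^(−0.127×3.280) = 0.6593; e^(−k_a t) = e^(−1.14×3.280) = 0.02377.
D = 2.119 × (0.6593 − 0.02377) + 0.640 × 0.02377 = 1.347 + 0.01521 = 1.362 mg/L.

D ≈ 1.36 mg/L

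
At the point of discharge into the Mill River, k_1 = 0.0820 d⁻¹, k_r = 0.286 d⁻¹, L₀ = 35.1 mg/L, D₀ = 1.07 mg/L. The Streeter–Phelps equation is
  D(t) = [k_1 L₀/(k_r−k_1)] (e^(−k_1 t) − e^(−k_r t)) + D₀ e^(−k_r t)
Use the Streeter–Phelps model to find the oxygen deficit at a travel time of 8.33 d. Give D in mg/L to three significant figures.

D ≈ 5.92 mg/L

k_1 L₀/(k_r−k_1) = 0.0820×35.1/(0.286−0.0820) = 2.878/0.2040 = 14.11 mg/L.
e^(−k_1 t) = e^(−0.0820×8.330) = 0.5051; e^(−k_r t) = e^(−0.286×8.330) = 0.09233.
D = 14.11 × (0.5051 − 0.09233) + 1.07 × 0.09233 = 5.823 + 0.09879 = 5.922 mg/L.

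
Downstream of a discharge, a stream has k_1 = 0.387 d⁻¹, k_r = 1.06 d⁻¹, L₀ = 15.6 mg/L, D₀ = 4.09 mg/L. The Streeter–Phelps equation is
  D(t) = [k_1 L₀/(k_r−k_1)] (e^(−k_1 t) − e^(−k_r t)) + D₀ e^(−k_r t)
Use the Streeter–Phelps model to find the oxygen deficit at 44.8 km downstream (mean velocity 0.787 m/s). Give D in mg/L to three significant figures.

Travel time t = x/v = 44.8 km / (0.787 m/s) = 44800 m / 0.787 m/s = 56930 s = 0.6589 d.
k_1 L₀/(k_r−k_1) = 0.387×15.6/(1.06−0.387) = 6.037/0.6730 = 8.971 mg/L.
e^(−k_1 t) = e^(−0.387×0.6589) = 0.7749; e^(−k_r t) = e^(−1.06×0.6589) = 0.4974.
D = 8.971 × (0.7749 − 0.4974) + 4.09 × 0.4974 = 2.490 + 2.034 = 4.524 mg/L.

D ≈ 4.52 mg/L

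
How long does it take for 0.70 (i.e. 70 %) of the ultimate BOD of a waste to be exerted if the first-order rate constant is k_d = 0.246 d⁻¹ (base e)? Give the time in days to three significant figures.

t ≈ 4.89 d

y/L₀ = 1 − e^(−k_d t) = 0.70 ⇒ e^(−k_d t) = 0.300
t = −ln(0.300) / 0.246 = 1.204 / 0.246 = 4.894 d.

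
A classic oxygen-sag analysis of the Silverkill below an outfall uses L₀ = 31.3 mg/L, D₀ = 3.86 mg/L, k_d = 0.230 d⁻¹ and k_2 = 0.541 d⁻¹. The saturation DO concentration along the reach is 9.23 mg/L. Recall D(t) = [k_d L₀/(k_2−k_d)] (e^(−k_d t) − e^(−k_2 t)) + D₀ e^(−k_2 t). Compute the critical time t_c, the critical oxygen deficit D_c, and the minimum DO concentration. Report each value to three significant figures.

t_c ≈ 2.16 d; D_c ≈ 8.09 mg/L; min DO ≈ 1.14 mg/L

At the critical point dD/dt = 0, so k_d L₀ e^(−k_d t) = k_2 D. Substituting D(t) from the Streeter–Phelps equation and solving for t gives
t_c = ln[(k_2/k_d)(1 − D₀(k_2−k_d)/(k_d L₀))] / (k_2−k_d).
Here k_2−k_d = 0.3110 d⁻¹ and 1 − D₀(k_2−k_d)/(k_d L₀) = 1 − 3.86×0.3110/(0.230×31.3) = 0.8332, so
t_c = ln(2.352 × 0.8332) / 0.3110 = 0.6729 / 0.3110 = 2.164 d.
D_c = (k_d/k_2) L₀ e^(−k_d t_c) = (0.230/0.541) × 31.3 × e^(−0.230×2.164) = 0.4251 × 31.3 × 0.6080 = 8.090 mg/L.
Minimum DO = C_s − D_c = 9.23 − 8.090 = 1.140 mg/L.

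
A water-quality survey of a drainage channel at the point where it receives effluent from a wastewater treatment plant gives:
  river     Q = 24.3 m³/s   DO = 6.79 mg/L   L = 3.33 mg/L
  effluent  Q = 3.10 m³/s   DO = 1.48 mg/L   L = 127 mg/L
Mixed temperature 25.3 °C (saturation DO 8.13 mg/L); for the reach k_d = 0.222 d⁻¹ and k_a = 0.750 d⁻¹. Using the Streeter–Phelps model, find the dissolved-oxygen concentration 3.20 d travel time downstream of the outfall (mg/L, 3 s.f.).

DO ≈ 5.04 mg/L

Mixed DO = (24.3×6.79 + 3.10×1.48)/(24.3+3.10) = 169.6/27.40 = 6.189 mg/L.
Mixed L₀ = (24.3×3.33 + 3.10×127)/(27.40) = 474.6/27.40 = 17.32 mg/L.
Initial deficit D₀ = C_s − DO₀ = 8.13 − 6.189 = 1.941 mg/L.
D(3.20) = [0.222×17.32/(0.750−0.222)](e^(−0.222×3.20) − e^(−0.750×3.20)) + 1.941 e^(−0.750×3.20)
= 7.283 × (0.4914 − 0.09072) + 1.941 × 0.09072 = 3.095 mg/L.
DO = 8.13 − 3.095 = 5.035 mg/L.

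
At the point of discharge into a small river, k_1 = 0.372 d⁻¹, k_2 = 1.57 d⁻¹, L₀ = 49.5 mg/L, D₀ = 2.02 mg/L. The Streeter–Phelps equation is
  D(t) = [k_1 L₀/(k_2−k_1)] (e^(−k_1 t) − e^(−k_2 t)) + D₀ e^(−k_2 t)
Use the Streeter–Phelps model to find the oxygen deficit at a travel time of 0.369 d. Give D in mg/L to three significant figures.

D ≈ 5.92 mg/L

k_1 L₀/(k_2−k_1) = 0.372×49.5/(1.57−0.372) = 18.41/1.198 = 15.37 mg/L.
e^(−k_1 t) = e^(−0.372×0.3690) = 0.8717; e^(−k_2 t) = e^(−1.57×0.3690) = 0.5603.
D = 15.37 × (0.8717 − 0.5603) + 2.02 × 0.5603 = 4.787 + 1.132 = 5.919 mg/L.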